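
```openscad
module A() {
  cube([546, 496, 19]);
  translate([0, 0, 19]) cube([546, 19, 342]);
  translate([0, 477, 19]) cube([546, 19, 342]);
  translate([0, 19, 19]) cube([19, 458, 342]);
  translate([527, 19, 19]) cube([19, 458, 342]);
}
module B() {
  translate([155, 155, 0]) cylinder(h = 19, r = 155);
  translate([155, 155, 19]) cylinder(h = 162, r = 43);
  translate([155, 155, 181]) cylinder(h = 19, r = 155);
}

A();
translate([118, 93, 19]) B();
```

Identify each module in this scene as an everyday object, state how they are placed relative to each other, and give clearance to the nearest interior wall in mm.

Clearances: x = 99, y = 74; minimum 74 mm.

A is an open box. B is a spool. The spool sits inside the open box, centred. The clearance to the nearest interior wall is 74 mm.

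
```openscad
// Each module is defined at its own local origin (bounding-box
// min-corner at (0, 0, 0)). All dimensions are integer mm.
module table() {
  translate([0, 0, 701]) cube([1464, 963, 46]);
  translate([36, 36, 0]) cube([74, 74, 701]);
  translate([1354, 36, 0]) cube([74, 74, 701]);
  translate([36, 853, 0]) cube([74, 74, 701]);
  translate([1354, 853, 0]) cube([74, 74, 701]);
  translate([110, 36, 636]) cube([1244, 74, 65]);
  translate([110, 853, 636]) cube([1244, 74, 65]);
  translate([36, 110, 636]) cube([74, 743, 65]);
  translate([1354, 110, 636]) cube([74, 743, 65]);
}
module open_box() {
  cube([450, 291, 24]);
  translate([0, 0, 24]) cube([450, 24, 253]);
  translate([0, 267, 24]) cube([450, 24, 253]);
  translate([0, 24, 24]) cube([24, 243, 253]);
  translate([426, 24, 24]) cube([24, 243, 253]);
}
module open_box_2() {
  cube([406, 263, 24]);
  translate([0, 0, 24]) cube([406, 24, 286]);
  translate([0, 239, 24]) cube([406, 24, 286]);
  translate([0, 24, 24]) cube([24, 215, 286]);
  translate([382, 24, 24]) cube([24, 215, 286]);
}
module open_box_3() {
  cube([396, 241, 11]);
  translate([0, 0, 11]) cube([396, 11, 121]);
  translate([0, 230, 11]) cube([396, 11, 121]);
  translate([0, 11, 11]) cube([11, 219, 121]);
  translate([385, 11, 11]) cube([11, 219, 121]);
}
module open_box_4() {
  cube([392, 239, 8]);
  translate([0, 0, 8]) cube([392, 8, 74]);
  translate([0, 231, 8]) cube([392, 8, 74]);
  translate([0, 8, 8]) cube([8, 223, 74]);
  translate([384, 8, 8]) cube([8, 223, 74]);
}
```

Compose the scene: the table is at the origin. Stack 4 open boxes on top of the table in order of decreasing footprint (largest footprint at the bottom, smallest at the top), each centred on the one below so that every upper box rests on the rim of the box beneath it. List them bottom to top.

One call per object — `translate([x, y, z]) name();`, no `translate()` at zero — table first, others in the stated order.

table();
translate([507, 336, 747]) open_box();
translate([529, 350, 1024]) open_box_2();
translate([534, 361, 1334]) open_box_3();
translate([536, 362, 1466]) open_box_4();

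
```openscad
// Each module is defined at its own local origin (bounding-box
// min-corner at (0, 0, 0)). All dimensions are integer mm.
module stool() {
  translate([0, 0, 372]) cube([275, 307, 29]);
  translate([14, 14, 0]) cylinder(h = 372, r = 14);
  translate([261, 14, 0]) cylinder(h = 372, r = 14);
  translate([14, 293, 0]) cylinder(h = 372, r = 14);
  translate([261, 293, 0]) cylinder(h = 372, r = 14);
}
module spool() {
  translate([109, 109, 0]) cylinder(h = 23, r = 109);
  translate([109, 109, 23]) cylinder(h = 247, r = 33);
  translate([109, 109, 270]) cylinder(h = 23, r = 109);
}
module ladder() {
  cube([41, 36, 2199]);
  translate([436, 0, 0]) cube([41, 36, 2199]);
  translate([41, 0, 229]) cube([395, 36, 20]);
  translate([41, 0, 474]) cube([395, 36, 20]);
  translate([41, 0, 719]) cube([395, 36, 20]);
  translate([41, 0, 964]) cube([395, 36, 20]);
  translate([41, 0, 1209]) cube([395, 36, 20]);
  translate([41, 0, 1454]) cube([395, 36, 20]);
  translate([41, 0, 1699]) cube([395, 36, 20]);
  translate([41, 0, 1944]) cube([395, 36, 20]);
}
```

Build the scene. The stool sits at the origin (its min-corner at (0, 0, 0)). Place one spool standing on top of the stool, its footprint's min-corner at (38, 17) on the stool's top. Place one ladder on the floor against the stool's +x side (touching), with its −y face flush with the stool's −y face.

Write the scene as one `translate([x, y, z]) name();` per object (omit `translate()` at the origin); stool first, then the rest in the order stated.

stool();
translate([38, 17, 401]) spool();
translate([275, 0, 0]) ladder();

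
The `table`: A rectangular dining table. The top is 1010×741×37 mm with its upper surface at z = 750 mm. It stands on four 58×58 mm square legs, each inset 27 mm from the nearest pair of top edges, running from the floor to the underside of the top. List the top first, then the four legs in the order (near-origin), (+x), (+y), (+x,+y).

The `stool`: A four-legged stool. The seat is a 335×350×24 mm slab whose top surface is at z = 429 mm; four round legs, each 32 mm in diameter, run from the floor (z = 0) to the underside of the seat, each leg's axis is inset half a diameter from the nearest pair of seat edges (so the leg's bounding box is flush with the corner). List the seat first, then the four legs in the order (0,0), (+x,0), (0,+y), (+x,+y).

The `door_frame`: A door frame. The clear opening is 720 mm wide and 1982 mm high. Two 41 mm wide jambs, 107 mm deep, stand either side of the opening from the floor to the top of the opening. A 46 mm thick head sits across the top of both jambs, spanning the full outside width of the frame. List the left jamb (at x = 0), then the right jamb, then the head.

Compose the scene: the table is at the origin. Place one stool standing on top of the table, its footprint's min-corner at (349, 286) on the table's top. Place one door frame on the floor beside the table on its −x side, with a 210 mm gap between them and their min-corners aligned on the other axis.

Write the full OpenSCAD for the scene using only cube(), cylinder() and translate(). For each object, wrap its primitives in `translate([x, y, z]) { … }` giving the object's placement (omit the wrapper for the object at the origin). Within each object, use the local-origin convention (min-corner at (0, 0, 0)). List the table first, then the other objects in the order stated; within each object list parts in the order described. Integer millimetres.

translate([0, 0, 713]) cube([1010, 741, 37]);
translate([27, 27, 0]) cube([58, 58, 713]);
translate([925, 27, 0]) cube([58, 58, 713]);
translate([27, 656, 0]) cube([58, 58, 713]);
translate([925, 656, 0]) cube([58, 58, 713]);
translate([349, 286, 750]) {
  translate([0, 0, 405]) cube([335, 350, 24]);
  translate([16, 16, 0]) cylinder(h = 405, r = 16);
  translate([319, 16, 0]) cylinder(h = 405, r = 16);
  translate([16, 334, 0]) cylinder(h = 405, r = 16);
  translate([319, 334, 0]) cylinder(h = 405, r = 16);
}
translate([-1012, 0, 0]) {
  cube([41, 107, 1982]);
  translate([761, 0, 0]) cube([41, 107, 1982]);
  translate([0, 0, 1982]) cube([802, 107, 46]);
}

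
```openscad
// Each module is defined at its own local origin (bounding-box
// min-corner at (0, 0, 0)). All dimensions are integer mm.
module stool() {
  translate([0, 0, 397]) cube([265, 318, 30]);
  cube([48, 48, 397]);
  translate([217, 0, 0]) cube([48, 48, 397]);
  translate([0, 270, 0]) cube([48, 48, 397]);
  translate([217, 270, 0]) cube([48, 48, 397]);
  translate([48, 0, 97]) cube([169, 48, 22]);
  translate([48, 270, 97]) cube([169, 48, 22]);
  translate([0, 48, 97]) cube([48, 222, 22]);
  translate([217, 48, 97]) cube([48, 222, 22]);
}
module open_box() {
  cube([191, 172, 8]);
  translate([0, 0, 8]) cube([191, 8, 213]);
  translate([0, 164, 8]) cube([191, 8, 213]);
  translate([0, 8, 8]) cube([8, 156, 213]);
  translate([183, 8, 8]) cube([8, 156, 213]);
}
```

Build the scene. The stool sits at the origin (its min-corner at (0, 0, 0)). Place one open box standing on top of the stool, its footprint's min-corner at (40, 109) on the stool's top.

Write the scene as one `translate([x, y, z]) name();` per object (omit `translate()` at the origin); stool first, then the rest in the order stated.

stool();
translate([40, 109, 427]) open_box();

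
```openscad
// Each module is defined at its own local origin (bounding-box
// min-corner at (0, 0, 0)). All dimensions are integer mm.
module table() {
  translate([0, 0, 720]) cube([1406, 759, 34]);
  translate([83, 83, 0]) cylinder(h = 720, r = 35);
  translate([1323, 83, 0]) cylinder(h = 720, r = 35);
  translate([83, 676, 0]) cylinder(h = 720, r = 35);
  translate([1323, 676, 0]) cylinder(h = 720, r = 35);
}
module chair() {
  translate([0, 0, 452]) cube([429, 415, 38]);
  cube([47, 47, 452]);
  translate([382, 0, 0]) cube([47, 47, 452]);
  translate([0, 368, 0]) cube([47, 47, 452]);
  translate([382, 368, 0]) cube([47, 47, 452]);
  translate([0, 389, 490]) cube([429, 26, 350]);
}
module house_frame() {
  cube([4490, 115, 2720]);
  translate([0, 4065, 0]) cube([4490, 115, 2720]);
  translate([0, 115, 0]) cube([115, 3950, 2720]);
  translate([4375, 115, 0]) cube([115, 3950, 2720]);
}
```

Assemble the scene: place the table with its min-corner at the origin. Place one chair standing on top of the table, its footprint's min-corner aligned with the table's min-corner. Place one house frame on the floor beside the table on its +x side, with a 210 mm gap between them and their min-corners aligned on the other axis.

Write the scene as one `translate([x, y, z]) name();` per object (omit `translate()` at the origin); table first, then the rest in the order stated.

table();
translate([0, 0, 754]) chair();
translate([1616, 0, 0]) house_frame();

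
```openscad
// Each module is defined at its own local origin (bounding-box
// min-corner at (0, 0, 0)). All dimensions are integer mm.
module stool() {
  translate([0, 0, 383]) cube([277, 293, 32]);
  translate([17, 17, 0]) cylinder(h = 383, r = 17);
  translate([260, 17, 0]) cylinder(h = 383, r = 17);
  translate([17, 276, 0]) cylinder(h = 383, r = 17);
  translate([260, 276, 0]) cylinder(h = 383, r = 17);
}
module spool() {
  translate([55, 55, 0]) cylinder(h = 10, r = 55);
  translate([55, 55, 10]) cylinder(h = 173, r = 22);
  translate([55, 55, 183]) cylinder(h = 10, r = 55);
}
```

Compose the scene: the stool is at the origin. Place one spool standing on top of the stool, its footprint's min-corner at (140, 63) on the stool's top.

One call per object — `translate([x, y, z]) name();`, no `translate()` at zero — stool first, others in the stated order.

stool();
translate([140, 63, 415]) spool();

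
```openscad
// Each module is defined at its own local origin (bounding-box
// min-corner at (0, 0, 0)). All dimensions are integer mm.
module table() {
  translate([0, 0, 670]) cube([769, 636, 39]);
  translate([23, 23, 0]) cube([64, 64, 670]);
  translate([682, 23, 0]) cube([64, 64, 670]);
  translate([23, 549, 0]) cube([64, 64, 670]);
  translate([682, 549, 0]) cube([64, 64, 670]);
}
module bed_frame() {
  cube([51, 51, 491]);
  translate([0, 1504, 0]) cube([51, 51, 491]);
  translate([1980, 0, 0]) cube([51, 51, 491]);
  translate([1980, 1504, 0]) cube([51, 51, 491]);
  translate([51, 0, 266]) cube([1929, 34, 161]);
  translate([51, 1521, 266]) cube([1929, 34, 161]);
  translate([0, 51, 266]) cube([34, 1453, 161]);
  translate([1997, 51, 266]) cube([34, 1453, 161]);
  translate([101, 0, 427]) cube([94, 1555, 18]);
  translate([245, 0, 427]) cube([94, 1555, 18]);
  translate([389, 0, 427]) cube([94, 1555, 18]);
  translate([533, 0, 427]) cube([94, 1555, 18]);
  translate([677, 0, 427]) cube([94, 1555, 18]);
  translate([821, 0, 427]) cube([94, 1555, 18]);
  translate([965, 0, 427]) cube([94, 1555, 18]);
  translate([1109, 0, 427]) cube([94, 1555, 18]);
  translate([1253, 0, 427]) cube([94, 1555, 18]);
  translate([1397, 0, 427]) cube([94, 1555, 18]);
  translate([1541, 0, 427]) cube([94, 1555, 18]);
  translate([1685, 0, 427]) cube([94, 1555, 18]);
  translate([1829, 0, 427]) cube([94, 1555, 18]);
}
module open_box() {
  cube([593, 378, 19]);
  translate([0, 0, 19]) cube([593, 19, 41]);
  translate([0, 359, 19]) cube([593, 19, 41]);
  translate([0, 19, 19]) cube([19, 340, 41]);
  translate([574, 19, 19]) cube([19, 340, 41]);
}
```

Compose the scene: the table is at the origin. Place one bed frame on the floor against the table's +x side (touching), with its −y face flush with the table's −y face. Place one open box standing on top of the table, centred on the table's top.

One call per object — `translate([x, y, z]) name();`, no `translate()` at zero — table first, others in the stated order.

table();
translate([769, 0, 0]) bed_frame();
translate([88, 129, 709]) open_box();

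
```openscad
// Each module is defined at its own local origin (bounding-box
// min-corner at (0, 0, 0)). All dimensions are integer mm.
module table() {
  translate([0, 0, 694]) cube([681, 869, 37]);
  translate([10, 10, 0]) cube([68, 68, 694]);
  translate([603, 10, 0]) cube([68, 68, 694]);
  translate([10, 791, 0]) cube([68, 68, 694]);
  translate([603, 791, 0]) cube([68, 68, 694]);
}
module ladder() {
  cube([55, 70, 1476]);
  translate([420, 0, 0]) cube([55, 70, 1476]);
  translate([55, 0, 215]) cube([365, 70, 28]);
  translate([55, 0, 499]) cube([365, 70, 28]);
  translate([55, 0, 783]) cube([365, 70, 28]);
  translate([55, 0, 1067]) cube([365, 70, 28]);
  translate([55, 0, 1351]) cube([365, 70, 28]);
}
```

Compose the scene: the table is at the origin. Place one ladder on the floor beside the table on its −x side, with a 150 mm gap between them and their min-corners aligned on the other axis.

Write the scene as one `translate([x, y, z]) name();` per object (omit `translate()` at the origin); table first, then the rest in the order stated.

table();
translate([-625, 0, 0]) ladder();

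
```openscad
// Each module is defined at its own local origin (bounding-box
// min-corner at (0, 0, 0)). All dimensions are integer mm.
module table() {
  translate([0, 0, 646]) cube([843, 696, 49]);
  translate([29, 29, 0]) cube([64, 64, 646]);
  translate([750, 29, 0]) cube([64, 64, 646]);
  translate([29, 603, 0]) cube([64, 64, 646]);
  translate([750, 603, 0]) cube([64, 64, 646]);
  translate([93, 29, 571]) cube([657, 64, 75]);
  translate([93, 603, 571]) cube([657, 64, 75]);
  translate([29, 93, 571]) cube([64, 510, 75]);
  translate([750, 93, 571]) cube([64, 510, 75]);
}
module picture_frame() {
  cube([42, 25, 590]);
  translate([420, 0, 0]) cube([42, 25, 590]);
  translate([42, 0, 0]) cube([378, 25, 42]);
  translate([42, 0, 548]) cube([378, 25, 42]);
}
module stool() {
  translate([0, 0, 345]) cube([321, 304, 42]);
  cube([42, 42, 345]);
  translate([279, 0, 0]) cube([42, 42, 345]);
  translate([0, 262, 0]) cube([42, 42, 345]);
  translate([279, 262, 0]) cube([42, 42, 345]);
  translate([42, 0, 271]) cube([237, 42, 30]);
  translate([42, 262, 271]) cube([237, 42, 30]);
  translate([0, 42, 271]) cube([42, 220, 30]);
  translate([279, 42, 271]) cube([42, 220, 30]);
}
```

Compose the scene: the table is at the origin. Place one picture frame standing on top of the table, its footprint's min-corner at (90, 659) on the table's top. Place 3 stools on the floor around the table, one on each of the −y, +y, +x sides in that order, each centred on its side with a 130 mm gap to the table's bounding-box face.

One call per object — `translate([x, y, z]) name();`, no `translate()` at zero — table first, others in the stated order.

table();
translate([90, 659, 695]) picture_frame();
translate([261, -434, 0]) stool();
translate([261, 826, 0]) stool();
translate([973, 196, 0]) stool();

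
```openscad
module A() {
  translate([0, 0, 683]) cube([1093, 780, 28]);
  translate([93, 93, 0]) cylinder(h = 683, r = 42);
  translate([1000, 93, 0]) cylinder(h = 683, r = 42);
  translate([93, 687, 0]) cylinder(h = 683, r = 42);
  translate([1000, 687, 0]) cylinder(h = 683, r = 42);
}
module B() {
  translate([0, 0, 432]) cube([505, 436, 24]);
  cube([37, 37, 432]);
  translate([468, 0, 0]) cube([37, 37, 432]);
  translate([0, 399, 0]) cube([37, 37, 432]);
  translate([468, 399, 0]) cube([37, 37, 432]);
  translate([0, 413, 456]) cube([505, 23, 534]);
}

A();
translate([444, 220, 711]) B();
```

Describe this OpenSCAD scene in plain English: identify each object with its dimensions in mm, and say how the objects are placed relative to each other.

A is a table: top 1093 mm (x) × 780 mm (y), 28 mm thick, upper face at z = 711 mm, on four round legs of 84 mm diameter, each leg's bounding box inset 51 mm from the nearest pair of top edges, running from z = 0 to the bottom of the top.

B is a chair. The seat is a 505×436×24 mm slab with its top at z = 456 mm, on four 37×37 mm corner legs (flush with the seat edges, standing on z = 0). A flat backrest 23 mm thick, 534 mm tall, spans the full seat width and rises from the seat top along its +y edge, rear face flush with the rear of the seat.

The chair is on top of the table.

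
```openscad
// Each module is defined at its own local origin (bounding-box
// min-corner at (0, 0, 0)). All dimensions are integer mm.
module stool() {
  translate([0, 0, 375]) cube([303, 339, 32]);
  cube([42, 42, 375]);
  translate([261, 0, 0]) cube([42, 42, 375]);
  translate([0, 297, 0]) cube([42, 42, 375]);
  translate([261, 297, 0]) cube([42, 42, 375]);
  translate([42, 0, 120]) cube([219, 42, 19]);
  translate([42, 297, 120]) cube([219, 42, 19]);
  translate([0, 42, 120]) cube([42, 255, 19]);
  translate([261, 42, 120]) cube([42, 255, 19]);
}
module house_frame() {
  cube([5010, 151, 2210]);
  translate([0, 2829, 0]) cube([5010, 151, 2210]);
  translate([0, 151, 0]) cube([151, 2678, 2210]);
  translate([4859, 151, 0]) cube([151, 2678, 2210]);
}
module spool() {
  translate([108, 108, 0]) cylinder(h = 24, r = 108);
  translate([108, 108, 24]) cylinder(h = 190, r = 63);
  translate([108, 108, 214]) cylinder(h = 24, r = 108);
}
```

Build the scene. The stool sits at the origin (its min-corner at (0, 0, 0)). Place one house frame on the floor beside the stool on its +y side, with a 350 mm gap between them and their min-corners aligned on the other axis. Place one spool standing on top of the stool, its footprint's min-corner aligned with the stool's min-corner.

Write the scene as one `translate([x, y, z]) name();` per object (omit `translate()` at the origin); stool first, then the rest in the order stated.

stool();
translate([0, 689, 0]) house_frame();
translate([0, 0, 407]) spool();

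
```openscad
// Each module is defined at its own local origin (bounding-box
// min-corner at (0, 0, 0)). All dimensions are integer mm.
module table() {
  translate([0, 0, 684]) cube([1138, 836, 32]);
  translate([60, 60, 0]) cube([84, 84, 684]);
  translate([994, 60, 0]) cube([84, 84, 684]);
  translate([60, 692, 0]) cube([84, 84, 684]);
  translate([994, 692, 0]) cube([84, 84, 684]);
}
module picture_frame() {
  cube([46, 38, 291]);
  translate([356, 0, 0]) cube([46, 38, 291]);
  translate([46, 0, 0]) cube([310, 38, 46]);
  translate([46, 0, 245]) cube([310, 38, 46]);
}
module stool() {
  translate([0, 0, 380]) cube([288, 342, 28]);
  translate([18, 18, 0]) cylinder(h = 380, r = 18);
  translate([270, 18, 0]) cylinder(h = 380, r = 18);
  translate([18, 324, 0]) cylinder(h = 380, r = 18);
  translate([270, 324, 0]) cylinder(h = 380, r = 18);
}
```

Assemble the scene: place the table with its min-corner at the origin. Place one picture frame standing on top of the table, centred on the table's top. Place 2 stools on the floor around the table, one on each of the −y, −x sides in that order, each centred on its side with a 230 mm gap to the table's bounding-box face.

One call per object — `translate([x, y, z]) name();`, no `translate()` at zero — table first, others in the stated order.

table();
translate([368, 399, 716]) picture_frame();
translate([425, -572, 0]) stool();
translate([-518, 247, 0]) stool();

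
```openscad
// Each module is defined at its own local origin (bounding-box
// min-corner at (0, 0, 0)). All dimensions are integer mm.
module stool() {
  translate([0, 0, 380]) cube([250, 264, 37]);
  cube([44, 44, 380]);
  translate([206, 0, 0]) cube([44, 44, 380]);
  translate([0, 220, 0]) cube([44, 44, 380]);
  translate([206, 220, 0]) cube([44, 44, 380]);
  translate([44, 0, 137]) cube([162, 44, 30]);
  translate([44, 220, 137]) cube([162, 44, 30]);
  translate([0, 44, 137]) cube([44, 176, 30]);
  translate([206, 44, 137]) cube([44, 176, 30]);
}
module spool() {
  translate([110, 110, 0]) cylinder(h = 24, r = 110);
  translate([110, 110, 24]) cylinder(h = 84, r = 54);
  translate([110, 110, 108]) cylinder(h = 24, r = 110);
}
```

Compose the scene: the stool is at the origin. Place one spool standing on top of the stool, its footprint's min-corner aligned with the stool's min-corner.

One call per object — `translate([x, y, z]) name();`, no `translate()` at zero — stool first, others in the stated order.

stool();
translate([0, 0, 417]) spool();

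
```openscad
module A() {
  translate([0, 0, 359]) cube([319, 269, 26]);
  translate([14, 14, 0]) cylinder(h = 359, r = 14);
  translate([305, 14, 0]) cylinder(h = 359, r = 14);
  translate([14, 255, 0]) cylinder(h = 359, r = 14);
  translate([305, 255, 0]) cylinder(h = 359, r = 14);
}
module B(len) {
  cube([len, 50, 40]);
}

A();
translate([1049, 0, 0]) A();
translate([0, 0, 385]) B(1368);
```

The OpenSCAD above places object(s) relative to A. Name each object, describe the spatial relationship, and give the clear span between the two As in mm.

Second stool starts at x = 1049; first ends at x = 319; clear span = 1049 − 319 = 730 mm.

A is a stool. B is a beam. A beam spans the tops of two stools. The clear span between the two stools is 730 mm.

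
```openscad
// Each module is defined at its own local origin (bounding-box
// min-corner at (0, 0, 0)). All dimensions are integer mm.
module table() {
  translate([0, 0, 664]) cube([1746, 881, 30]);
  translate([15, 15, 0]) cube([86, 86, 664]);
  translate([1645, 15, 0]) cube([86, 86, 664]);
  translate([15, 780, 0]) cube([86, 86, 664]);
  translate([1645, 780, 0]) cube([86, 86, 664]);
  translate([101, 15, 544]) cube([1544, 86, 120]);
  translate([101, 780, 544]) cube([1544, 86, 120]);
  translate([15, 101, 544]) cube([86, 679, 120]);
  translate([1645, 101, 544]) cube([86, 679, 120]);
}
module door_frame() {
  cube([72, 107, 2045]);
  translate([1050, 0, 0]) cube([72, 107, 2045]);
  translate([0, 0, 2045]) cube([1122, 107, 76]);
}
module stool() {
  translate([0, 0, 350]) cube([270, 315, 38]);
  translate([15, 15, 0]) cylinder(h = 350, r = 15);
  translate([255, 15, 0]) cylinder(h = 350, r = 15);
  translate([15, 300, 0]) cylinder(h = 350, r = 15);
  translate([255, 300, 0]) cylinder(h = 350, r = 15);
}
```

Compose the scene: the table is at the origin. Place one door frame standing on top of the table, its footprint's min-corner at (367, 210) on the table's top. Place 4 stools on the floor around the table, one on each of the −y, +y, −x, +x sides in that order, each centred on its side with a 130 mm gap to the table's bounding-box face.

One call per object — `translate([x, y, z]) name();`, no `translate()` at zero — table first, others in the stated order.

table();
translate([367, 210, 694]) door_frame();
translate([738, -445, 0]) stool();
translate([738, 1011, 0]) stool();
translate([-400, 283, 0]) stool();
translate([1876, 283, 0]) stool();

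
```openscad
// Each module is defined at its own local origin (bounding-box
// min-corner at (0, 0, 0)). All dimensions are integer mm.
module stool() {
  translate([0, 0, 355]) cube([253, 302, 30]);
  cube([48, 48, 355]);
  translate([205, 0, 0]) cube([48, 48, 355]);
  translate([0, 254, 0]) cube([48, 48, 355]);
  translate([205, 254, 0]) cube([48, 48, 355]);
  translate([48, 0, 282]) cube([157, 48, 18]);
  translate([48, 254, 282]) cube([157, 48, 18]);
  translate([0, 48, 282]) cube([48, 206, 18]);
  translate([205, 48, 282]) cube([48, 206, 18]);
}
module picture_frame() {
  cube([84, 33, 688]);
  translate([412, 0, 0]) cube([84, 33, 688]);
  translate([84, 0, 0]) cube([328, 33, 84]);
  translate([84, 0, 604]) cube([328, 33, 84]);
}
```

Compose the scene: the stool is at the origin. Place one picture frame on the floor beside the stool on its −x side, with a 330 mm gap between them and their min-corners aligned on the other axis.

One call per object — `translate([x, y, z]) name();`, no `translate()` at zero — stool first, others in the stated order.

stool();
translate([-826, 0, 0]) picture_frame();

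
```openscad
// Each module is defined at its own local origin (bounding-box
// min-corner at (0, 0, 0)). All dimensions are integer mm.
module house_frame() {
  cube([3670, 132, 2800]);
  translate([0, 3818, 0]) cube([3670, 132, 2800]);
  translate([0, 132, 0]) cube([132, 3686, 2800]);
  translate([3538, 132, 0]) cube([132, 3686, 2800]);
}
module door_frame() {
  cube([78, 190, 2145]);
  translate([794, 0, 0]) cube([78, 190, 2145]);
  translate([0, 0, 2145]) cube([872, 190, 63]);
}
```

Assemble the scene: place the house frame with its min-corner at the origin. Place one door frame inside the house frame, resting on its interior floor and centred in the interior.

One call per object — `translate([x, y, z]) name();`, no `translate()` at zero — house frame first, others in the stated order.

house_frame();
translate([1399, 1880, 0]) door_frame();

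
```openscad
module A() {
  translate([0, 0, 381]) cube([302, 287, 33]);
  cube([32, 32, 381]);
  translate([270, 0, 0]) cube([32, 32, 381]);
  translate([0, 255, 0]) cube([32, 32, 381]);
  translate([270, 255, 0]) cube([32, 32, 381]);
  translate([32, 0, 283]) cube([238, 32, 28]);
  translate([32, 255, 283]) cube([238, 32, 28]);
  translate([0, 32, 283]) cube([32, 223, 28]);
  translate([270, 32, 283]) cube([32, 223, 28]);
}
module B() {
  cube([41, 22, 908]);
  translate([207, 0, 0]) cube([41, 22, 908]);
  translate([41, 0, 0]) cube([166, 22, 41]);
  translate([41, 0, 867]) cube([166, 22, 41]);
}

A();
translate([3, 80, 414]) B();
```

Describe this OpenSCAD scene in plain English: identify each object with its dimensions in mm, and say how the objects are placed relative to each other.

A is a four-legged stool. The seat is a 302×287×33 mm slab whose top surface is at z = 414 mm; four square legs, each 32×32 mm in cross-section, run from the floor (z = 0) to the underside of the seat, each flush with a corner of the seat. Four stretchers, 32 mm wide and 28 mm tall, connect adjacent legs with their undersides at z = 283 mm, each running between the inner faces of the legs it joins and aligned with the legs' outer faces on the other axis.

B is a picture frame with a 166×826 mm rectangular opening (x by z) and a uniform 41 mm border on every side. Frame depth is 22 mm along y. It is built from two vertical stiles running the full outside height and two horizontal rails spanning the gap between the stiles.

The picture frame is on top of the stool.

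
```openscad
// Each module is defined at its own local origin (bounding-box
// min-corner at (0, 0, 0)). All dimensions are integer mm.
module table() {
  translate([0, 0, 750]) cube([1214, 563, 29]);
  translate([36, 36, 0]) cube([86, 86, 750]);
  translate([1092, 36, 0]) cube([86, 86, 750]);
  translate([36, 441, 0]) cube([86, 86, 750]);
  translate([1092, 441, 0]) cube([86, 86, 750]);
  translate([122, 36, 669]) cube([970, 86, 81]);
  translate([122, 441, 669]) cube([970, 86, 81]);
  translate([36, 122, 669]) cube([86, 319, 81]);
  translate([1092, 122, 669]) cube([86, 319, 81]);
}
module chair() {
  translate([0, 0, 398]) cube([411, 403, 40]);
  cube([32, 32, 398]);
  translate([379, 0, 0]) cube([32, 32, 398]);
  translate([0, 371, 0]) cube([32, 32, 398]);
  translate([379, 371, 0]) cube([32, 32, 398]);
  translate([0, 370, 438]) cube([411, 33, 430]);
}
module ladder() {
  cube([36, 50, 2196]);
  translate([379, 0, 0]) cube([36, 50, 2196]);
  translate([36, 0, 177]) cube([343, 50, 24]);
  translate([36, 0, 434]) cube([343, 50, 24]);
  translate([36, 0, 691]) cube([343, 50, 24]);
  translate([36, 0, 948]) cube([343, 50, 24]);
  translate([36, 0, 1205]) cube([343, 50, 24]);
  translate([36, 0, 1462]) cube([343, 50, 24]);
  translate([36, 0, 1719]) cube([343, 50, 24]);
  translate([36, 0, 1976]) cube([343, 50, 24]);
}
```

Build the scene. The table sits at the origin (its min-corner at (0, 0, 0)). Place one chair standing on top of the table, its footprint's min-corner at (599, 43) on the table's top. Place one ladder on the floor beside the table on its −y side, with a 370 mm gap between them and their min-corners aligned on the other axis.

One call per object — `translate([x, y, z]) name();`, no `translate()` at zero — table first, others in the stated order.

table();
translate([599, 43, 779]) chair();
translate([0, -420, 0]) ladder();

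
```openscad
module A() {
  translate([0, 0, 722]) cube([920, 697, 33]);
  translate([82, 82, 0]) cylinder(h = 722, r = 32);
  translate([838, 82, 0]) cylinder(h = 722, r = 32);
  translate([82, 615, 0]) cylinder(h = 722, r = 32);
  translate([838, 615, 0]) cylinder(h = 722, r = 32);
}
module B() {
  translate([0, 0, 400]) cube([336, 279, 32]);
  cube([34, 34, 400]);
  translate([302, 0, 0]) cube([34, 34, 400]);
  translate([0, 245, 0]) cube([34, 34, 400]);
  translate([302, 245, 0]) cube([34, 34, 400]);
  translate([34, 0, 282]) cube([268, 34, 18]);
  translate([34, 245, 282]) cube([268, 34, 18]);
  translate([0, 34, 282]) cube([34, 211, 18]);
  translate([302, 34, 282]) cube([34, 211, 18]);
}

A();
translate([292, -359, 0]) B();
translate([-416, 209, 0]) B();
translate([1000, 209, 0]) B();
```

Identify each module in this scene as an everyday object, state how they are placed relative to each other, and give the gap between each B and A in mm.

A is a table. B is a stool. Three stools sit around the table at the −y, −x, +x sides. The gap between each stool and the table is 80 mm.

Each stool's nearest face is 80 mm from the table's bounding box.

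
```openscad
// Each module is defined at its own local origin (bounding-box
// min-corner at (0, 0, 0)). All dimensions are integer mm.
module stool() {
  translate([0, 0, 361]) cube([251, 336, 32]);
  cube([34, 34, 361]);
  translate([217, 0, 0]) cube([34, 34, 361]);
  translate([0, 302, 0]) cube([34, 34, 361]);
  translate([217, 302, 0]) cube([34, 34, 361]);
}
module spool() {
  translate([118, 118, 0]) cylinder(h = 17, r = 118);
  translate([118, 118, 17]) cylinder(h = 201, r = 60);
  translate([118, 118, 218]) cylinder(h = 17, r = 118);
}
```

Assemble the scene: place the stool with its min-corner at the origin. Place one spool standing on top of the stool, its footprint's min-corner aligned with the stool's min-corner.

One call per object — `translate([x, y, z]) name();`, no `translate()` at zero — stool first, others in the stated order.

stool();
translate([0, 0, 393]) spool();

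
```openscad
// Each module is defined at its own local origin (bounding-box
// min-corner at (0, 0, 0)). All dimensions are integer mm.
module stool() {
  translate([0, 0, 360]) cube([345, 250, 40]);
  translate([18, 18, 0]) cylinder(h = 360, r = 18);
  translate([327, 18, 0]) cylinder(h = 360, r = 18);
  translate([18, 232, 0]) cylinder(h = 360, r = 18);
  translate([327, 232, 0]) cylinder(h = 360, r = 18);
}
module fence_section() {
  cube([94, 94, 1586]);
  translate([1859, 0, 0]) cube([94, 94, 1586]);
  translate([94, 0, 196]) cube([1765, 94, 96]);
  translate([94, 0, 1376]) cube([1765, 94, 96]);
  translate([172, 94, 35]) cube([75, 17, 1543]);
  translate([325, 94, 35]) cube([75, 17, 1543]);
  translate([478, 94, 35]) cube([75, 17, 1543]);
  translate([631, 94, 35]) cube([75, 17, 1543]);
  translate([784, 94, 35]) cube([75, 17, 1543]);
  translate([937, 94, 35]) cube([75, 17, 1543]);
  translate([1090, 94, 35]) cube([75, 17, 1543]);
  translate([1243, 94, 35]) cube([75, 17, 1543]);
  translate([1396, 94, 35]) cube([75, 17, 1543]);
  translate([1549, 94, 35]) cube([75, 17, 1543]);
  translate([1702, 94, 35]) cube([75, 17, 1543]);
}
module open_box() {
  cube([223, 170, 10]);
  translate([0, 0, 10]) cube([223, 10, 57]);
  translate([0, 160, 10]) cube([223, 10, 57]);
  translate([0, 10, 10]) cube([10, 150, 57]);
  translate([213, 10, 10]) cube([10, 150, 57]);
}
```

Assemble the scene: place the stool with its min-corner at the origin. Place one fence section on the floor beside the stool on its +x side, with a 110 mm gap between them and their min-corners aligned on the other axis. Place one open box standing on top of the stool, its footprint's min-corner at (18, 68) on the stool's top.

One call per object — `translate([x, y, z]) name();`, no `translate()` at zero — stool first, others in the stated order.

stool();
translate([455, 0, 0]) fence_section();
translate([18, 68, 400]) open_box();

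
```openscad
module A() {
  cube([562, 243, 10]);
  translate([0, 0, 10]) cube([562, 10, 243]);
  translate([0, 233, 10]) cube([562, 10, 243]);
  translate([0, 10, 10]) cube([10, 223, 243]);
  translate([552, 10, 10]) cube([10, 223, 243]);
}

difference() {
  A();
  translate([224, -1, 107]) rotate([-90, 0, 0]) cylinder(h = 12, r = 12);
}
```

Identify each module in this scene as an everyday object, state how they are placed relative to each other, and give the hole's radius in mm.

A is an open box. The open box has a circular hole through its front wall. The hole's radius is 12 mm.

The subtracted cylinder has r = 12 mm.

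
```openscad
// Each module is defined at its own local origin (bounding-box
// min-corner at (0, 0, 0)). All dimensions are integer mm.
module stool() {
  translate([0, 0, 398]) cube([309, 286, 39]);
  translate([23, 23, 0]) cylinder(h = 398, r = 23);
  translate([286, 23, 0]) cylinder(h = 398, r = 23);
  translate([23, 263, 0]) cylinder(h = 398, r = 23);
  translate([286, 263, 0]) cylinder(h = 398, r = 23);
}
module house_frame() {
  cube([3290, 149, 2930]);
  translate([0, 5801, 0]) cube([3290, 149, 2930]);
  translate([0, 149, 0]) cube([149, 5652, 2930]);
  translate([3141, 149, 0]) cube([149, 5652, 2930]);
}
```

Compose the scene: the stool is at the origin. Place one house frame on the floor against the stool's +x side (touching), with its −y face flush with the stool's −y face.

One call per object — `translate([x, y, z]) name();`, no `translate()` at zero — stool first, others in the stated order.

stool();
translate([309, 0, 0]) house_frame();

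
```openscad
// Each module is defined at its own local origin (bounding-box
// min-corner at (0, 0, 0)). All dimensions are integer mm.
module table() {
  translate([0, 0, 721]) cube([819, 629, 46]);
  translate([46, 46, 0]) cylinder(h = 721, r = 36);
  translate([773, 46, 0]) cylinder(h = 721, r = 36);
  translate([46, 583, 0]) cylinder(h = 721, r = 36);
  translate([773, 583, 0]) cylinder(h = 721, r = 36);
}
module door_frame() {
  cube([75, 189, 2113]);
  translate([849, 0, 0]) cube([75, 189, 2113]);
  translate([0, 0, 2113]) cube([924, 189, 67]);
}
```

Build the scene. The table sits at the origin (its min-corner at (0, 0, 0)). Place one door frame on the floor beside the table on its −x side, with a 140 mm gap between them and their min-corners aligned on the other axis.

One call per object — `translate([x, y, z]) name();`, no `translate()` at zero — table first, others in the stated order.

table();
translate([-1064, 0, 0]) door_frame();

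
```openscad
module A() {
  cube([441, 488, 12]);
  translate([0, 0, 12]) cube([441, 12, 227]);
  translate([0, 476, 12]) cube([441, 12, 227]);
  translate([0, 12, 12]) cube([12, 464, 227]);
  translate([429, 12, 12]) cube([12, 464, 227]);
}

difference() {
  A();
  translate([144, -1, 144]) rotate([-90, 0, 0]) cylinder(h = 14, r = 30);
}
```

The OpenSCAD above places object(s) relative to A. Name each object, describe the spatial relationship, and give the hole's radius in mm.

The subtracted cylinder has r = 30 mm.

A is an open box. The open box has a circular hole through its front wall. The hole's radius is 30 mm.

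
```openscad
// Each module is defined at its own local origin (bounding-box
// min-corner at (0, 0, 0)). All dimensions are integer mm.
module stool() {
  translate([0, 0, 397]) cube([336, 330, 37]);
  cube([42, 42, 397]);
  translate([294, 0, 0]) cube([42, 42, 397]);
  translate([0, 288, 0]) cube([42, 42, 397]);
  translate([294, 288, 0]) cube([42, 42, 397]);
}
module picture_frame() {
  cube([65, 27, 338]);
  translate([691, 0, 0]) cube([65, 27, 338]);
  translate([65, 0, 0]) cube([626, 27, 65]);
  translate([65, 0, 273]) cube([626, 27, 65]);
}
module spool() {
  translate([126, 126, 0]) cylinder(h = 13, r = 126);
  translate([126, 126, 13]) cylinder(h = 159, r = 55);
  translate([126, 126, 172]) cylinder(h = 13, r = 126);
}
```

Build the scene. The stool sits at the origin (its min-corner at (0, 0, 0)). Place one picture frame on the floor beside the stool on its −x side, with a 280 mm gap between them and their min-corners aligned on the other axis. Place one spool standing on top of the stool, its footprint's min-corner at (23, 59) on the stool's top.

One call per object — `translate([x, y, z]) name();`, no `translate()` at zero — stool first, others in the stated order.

stool();
translate([-1036, 0, 0]) picture_frame();
translate([23, 59, 434]) spool();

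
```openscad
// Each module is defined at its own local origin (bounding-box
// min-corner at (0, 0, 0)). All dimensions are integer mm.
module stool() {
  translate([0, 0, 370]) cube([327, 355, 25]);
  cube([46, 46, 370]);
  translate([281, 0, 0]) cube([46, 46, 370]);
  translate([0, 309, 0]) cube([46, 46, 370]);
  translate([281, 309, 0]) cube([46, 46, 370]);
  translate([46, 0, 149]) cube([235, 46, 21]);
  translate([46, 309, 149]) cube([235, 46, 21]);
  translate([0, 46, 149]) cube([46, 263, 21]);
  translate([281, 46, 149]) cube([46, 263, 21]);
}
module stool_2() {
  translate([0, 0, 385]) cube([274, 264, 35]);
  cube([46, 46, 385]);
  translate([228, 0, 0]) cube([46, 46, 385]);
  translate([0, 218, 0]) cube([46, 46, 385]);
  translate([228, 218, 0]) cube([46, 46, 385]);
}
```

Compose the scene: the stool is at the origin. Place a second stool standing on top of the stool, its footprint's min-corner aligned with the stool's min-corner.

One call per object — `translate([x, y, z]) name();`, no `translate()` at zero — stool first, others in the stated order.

stool();
translate([0, 0, 395]) stool_2();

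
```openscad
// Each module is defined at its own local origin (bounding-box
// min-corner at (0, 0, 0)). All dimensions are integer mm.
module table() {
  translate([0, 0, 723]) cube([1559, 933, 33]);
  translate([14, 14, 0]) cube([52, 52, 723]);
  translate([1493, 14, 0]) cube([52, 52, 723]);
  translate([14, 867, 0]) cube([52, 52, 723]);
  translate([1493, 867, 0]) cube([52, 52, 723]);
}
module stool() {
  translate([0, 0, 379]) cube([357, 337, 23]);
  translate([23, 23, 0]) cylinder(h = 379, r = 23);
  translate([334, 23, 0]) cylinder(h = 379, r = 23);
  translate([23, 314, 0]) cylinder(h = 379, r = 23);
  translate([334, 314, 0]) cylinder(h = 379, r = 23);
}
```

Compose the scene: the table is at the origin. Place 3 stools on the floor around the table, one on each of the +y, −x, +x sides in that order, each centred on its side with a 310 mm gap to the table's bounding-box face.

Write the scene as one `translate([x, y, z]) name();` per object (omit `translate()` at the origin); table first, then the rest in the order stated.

table();
translate([601, 1243, 0]) stool();
translate([-667, 298, 0]) stool();
translate([1869, 298, 0]) stool();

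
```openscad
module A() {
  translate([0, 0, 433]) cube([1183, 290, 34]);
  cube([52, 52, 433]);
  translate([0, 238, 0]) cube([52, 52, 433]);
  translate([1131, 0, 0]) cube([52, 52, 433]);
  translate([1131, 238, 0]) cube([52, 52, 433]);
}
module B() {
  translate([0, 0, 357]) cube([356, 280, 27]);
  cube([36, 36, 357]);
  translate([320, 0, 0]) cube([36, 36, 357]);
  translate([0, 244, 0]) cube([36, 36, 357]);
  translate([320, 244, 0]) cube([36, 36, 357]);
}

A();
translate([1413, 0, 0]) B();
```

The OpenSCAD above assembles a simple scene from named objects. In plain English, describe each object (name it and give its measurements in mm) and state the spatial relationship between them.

A is a long wooden bench with a 1183 mm (x) × 290 mm (y) seat, 34 mm thick, its top surface 467 mm above the floor. Four 52 mm square legs at the seat corners, flush with the edges, run from z = 0 to the seat underside.

B is a four-legged stool. The seat is 356×280 mm, 27 mm thick, top at z = 384 mm. It stands on four square legs, each 36×36 mm in cross-section, from z = 0 to the seat underside, each flush with a corner of the seat.

The stool is on the floor beside the bench on its +x side.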